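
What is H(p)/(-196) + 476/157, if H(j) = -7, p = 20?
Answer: 13485/4396 ≈ 3.0676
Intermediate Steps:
H(p)/(-196) + 476/157 = -7/(-196) + 476/157 = -7*(-1/196) + 476*(1/157) = 1/28 + 476/157 = 13485/4396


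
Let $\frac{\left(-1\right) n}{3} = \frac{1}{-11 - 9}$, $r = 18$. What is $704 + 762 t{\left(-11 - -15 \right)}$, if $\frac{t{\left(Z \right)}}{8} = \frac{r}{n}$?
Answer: $732224$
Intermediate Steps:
$n = \frac{3}{20}$ ($n = - \frac{3}{-11 - 9} = - \frac{3}{-20} = \left(-3\right) \left(- \frac{1}{20}\right) = \frac{3}{20} \approx 0.15$)
$t{\left(Z \right)} = 960$ ($t{\left(Z \right)} = 8 \frac{18}{\frac{3}{20}} = 8 \cdot 18 \cdot \frac{20}{3} = 8 \cdot 120 = 960$)
$704 + 762 t{\left(-11 - -15 \right)} = 704 + 762 \cdot 960 = 704 + 731520 = 732224$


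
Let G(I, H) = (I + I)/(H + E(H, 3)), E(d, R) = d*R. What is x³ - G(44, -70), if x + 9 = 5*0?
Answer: -25504/35 ≈ -728.69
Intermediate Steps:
E(d, R) = R*d
G(I, H) = I/(2*H) (G(I, H) = (I + I)/(H + 3*H) = (2*I)/((4*H)) = (2*I)*(1/(4*H)) = I/(2*H))
x = -9 (x = -9 + 5*0 = -9 + 0 = -9)
x³ - G(44, -70) = (-9)³ - 44/(2*(-70)) = -729 - 44*(-1)/(2*70) = -729 - 1*(-11/35) = -729 + 11/35 = -25504/35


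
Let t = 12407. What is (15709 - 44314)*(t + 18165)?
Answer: -874512060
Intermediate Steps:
(15709 - 44314)*(t + 18165) = (15709 - 44314)*(12407 + 18165) = -28605*30572 = -874512060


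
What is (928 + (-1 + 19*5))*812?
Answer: 829864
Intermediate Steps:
(928 + (-1 + 19*5))*812 = (928 + (-1 + 95))*812 = (928 + 94)*812 = 1022*812 = 829864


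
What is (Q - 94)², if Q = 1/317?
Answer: 887861209/100489 ≈ 8835.4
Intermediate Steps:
Q = 1/317 ≈ 0.0031546
(Q - 94)² = (1/317 - 94)² = (-29797/317)² = 887861209/100489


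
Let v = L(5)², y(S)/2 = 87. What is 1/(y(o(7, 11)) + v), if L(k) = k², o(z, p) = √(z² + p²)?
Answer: 1/799 ≈ 0.0012516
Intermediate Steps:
o(z, p) = √(p² + z²)
y(S) = 174 (y(S) = 2*87 = 174)
v = 625 (v = (5²)² = 25² = 625)
1/(y(o(7, 11)) + v) = 1/(174 + 625) = 1/799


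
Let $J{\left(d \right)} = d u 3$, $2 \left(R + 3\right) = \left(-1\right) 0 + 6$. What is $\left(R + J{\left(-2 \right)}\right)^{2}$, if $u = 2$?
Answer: $144$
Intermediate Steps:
$R = 0$ ($R = -3 + \frac{\left(-1\right) 0 + 6}{2} = -3 + \frac{0 + 6}{2} = -3 + \frac{1}{2} \cdot 6 = -3 + 3 = 0$)
$J{\left(d \right)} = 6 d$ ($J{\left(d \right)} = d 2 \cdot 3 = 2 d 3 = 6 d$)
$\left(R + J{\left(-2 \right)}\right)^{2} = \left(0 + 6 \left(-2\right)\right)^{2} = \left(0 - 12\right)^{2} = \left(-12\right)^{2} = 144$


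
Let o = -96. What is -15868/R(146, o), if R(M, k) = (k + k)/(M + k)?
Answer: 99175/24 ≈ 4132.3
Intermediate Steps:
R(M, k) = 2*k/(M + k) (R(M, k) = (2*k)/(M + k) = 2*k/(M + k))
-15868/R(146, o) = -15868/(2*(-96)/(146 - 96)) = -15868/(2*(-96)/50) = -15868/(2*(-96)*(1/50)) = -15868/(-96/25) = -15868*(-25/96) = 99175/24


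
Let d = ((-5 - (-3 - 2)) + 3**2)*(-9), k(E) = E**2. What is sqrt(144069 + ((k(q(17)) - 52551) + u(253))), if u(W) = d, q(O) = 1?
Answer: sqrt(91438) ≈ 302.39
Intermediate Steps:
d = -81 (d = ((-5 - 1*(-5)) + 9)*(-9) = ((-5 + 5) + 9)*(-9) = (0 + 9)*(-9) = 9*(-9) = -81)
u(W) = -81
sqrt(144069 + ((k(q(17)) - 52551) + u(253))) = sqrt(144069 + ((1**2 - 52551) - 81)) = sqrt(144069 + ((1 - 52551) - 81)) = sqrt(144069 + (-52550 - 81)) = sqrt(144069 - 52631) = sqrt(91438)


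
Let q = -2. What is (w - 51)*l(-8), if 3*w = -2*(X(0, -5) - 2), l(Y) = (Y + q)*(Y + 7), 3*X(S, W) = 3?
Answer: -1510/3 ≈ -503.33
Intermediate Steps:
X(S, W) = 1 (X(S, W) = (⅓)*3 = 1)
l(Y) = (-2 + Y)*(7 + Y) (l(Y) = (Y - 2)*(Y + 7) = (-2 + Y)*(7 + Y))
w = ⅔ (w = (-2*(1 - 2))/3 = (-2*(-1))/3 = (⅓)*2 = ⅔ ≈ 0.66667)
(w - 51)*l(-8) = (⅔ - 51)*(-14 + (-8)² + 5*(-8)) = -151*(-14 + 64 - 40)/3 = -151/3*10 = -1510/3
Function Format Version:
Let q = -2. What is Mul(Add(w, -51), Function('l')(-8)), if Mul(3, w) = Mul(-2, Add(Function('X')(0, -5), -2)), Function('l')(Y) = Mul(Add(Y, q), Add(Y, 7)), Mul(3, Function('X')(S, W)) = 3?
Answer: Rational(-1510, 3) ≈ -503.33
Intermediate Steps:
Function('X')(S, W) = 1 (Function('X')(S, W) = Mul(Rational(1, 3), 3) = 1)
Function('l')(Y) = Mul(Add(-2, Y), Add(7, Y)) (Function('l')(Y) = Mul(Add(Y, -2), Add(Y, 7)) = Mul(Add(-2, Y), Add(7, Y)))
w = Rational(2, 3) (w = Mul(Rational(1, 3), Mul(-2, Add(1, -2))) = Mul(Rational(1, 3), Mul(-2, -1)) = Mul(Rational(1, 3), 2) = Rational(2, 3) ≈ 0.66667)
Mul(Add(w, -51), Function('l')(-8)) = Mul(Add(Rational(2, 3), -51), Add(-14, Pow(-8, 2), Mul(5, -8))) = Mul(Rational(-151, 3), Add(-14, 64, -40)) = Mul(Rational(-151, 3), 10) = Rational(-1510, 3)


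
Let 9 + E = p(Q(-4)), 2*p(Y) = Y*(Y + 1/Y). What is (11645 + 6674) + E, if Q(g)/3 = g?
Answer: 36765/2 ≈ 18383.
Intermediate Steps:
Q(g) = 3*g
p(Y) = Y*(Y + 1/Y)/2 (p(Y) = (Y*(Y + 1/Y))/2 = Y*(Y + 1/Y)/2)
E = 127/2 (E = -9 + (1/2 + (3*(-4))**2/2) = -9 + (1/2 + (1/2)*(-12)**2) = -9 + (1/2 + (1/2)*144) = -9 + (1/2 + 72) = -9 + 145/2 = 127/2 ≈ 63.500)
(11645 + 6674) + E = (11645 + 6674) + 127/2 = 18319 + 127/2 = 36765/2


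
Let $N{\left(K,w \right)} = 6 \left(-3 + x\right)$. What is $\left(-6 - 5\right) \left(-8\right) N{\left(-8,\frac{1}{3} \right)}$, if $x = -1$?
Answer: $-2112$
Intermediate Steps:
$N{\left(K,w \right)} = -24$ ($N{\left(K,w \right)} = 6 \left(-3 - 1\right) = 6 \left(-4\right) = -24$)
$\left(-6 - 5\right) \left(-8\right) N{\left(-8,\frac{1}{3} \right)} = \left(-6 - 5\right) \left(-8\right) \left(-24\right) = \left(-11\right) \left(-8\right) \left(-24\right) = 88 \left(-24\right) = -2112$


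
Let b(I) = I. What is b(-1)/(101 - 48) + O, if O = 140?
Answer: 7419/53 ≈ 139.98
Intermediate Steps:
b(-1)/(101 - 48) + O = -1/(101 - 48) + 140 = -1/53 + 140 = 7419/53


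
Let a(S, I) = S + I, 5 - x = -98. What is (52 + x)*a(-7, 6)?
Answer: -155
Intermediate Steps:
x = 103 (x = 5 - 1*(-98) = 5 + 98 = 103)
a(S, I) = I + S
(52 + x)*a(-7, 6) = (52 + 103)*(6 - 7) = 155*(-1) = -155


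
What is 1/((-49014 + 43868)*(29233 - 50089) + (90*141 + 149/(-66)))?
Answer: 66/7084285807 ≈ 9.3164e-9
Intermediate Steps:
1/((-49014 + 43868)*(29233 - 50089) + (90*141 + 149/(-66))) = 1/(-5146*(-20856) + (12690 + 149*(-1/66))) = 1/(107324976 + (12690 - 149/66)) = 1/(107324976 + 837391/66) = 1/(7084285807/66) = 66/7084285807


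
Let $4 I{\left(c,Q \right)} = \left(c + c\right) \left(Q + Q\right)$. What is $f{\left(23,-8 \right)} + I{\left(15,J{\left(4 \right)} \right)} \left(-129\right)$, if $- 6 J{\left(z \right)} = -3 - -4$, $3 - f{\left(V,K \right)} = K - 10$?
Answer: $\frac{687}{2} \approx 343.5$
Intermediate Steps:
$f{\left(V,K \right)} = 13 - K$ ($f{\left(V,K \right)} = 3 - \left(K - 10\right) = 3 - \left(-10 + K\right) = 13 - K$)
$J{\left(z \right)} = - \frac{1}{6}$ ($J{\left(z \right)} = - \frac{-3 - -4}{6} = - \frac{-3 + 4}{6} = \left(- \frac{1}{6}\right) 1 = - \frac{1}{6}$)
$I{\left(c,Q \right)} = Q c$ ($I{\left(c,Q \right)} = \frac{\left(c + c\right) \left(Q + Q\right)}{4} = \frac{2 c 2 Q}{4} = \frac{4 Q c}{4} = Q c$)
$f{\left(23,-8 \right)} + I{\left(15,J{\left(4 \right)} \right)} \left(-129\right) = \left(13 - -8\right) + \left(- \frac{1}{6}\right) 15 \left(-129\right) = \left(13 + 8\right) - - \frac{645}{2} = 21 + \frac{645}{2} = \frac{687}{2}$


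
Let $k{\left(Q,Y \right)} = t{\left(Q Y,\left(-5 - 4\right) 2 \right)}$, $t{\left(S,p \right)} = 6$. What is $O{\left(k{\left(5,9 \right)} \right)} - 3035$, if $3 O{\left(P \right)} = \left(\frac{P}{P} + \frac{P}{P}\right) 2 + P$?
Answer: $- \frac{9095}{3} \approx -3031.7$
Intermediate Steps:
$k{\left(Q,Y \right)} = 6$
$O{\left(P \right)} = \frac{4}{3} + \frac{P}{3}$ ($O{\left(P \right)} = \frac{\left(\frac{P}{P} + \frac{P}{P}\right) 2 + P}{3} = \frac{\left(1 + 1\right) 2 + P}{3} = \frac{2 \cdot 2 + P}{3} = \frac{4 + P}{3} = \frac{4}{3} + \frac{P}{3}$)
$O{\left(k{\left(5,9 \right)} \right)} - 3035 = \left(\frac{4}{3} + \frac{1}{3} \cdot 6\right) - 3035 = \left(\frac{4}{3} + 2\right) - 3035 = \frac{10}{3} - 3035 = - \frac{9095}{3}$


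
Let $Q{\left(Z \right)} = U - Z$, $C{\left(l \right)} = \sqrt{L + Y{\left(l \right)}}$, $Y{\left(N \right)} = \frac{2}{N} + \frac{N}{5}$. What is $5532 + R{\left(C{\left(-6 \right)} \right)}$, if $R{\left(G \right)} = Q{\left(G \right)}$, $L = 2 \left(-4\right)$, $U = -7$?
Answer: $5525 - \frac{i \sqrt{2145}}{15} \approx 5525.0 - 3.0876 i$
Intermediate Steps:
$Y{\left(N \right)} = \frac{2}{N} + \frac{N}{5}$ ($Y{\left(N \right)} = \frac{2}{N} + N \frac{1}{5} = \frac{2}{N} + \frac{N}{5}$)
$L = -8$
$C{\left(l \right)} = \sqrt{-8 + \frac{2}{l} + \frac{l}{5}}$ ($C{\left(l \right)} = \sqrt{-8 + \left(\frac{2}{l} + \frac{l}{5}\right)} = \sqrt{-8 + \frac{2}{l} + \frac{l}{5}}$)
$Q{\left(Z \right)} = -7 - Z$
$R{\left(G \right)} = -7 - G$
$5532 + R{\left(C{\left(-6 \right)} \right)} = 5532 - \left(7 + \frac{\sqrt{-200 + 5 \left(-6\right) + \frac{50}{-6}}}{5}\right) = 5532 - \left(7 + \frac{\sqrt{-200 - 30 + 50 \left(- \frac{1}{6}\right)}}{5}\right) = 5532 - \left(7 + \frac{\sqrt{-200 - 30 - \frac{25}{3}}}{5}\right) = 5532 - \left(7 + \frac{\sqrt{- \frac{715}{3}}}{5}\right) = 5532 - \left(7 + \frac{\frac{1}{3} i \sqrt{2145}}{5}\right) = 5532 - \left(7 + \frac{i \sqrt{2145}}{15}\right) = 5525 - \frac{i \sqrt{2145}}{15}$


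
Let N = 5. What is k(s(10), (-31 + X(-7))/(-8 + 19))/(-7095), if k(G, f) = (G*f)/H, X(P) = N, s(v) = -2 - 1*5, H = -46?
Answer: 91/1795035 ≈ 5.0695e-5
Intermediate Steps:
s(v) = -7 (s(v) = -2 - 5 = -7)
X(P) = 5
k(G, f) = -G*f/46 (k(G, f) = (G*f)/(-46) = (G*f)*(-1/46) = -G*f/46)
k(s(10), (-31 + X(-7))/(-8 + 19))/(-7095) = -1/46*(-7)*(-31 + 5)/(-8 + 19)/(-7095) = -1/46*(-7)*(-26/11)*(-1/7095) = -91/253*(-1/7095) = 91/1795035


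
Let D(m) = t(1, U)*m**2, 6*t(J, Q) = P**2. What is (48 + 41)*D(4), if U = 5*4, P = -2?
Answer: 2848/3 ≈ 949.33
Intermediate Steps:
U = 20
t(J, Q) = 2/3 (t(J, Q) = (1/6)*(-2)**2 = (1/6)*4 = 2/3)
D(m) = 2*m**2/3
(48 + 41)*D(4) = (48 + 41)*((2/3)*4**2) = 89*((2/3)*16) = 89*(32/3) = 2848/3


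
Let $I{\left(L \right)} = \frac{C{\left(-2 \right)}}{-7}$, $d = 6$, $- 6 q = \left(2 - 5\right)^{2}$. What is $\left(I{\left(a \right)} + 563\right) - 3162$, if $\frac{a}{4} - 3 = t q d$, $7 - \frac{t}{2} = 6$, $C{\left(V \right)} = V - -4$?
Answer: $- \frac{18195}{7} \approx -2599.3$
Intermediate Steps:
$C{\left(V \right)} = 4 + V$ ($C{\left(V \right)} = V + 4 = 4 + V$)
$t = 2$ ($t = 14 - 12 = 2$)
$q = - \frac{3}{2}$ ($q = - \frac{\left(2 - 5\right)^{2}}{6} = - \frac{\left(-3\right)^{2}}{6} = \left(- \frac{1}{6}\right) 9 = - \frac{3}{2} \approx -1.5$)
$a = -60$ ($a = 12 + 4 \cdot 2 \left(- \frac{3}{2}\right) 6 = 12 + 4 \left(\left(-3\right) 6\right) = 12 + 4 \left(-18\right) = 12 - 72 = -60$)
$I{\left(L \right)} = - \frac{2}{7}$ ($I{\left(L \right)} = \frac{4 - 2}{-7} = 2 \left(- \frac{1}{7}\right) = - \frac{2}{7}$)
$\left(I{\left(a \right)} + 563\right) - 3162 = \left(- \frac{2}{7} + 563\right) - 3162 = \frac{3939}{7} - 3162 = - \frac{18195}{7}$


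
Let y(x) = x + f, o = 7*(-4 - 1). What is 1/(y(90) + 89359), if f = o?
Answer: 1/89414 ≈ 1.1184e-5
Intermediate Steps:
o = -35 (o = 7*(-5) = -35)
f = -35
y(x) = -35 + x (y(x) = x - 35 = -35 + x)
1/(y(90) + 89359) = 1/((-35 + 90) + 89359) = 1/(55 + 89359) = 1/89414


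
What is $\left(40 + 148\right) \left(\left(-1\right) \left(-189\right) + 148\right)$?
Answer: $63356$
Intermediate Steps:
$\left(40 + 148\right) \left(\left(-1\right) \left(-189\right) + 148\right) = 188 \left(189 + 148\right) = 188 \cdot 337 = 63356$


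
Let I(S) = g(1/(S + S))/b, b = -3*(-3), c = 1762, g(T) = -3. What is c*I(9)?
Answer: -1762/3 ≈ -587.33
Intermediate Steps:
b = 9
I(S) = -⅓ (I(S) = -3/9 = -3*⅑ = -⅓)
c*I(9) = 1762*(-⅓) = -1762/3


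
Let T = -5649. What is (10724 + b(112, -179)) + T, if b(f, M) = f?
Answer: 5187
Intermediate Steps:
(10724 + b(112, -179)) + T = (10724 + 112) - 5649 = 10836 - 5649 = 5187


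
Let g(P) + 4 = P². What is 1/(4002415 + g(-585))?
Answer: 1/4344636 ≈ 2.3017e-7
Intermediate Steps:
g(P) = -4 + P²
1/(4002415 + g(-585)) = 1/(4002415 + (-4 + (-585)²)) = 1/(4002415 + (-4 + 342225)) = 1/(4002415 + 342221) = 1/4344636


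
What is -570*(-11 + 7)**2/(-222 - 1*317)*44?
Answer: 36480/49 ≈ 744.49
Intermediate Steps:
-570*(-11 + 7)**2/(-222 - 1*317)*44 = -570*16/(-222 - 317)*44 = -570/((-539/16))*44 = -570/((-539*1/16))*44 = -570/(-539/16)*44 = -570*(-16/539)*44 = (9120/539)*44 = 36480/49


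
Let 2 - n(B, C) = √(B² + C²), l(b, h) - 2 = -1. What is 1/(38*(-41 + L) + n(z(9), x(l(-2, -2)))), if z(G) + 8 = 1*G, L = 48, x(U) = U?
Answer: 134/35911 + √2/71822 ≈ 0.0037511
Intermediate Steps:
l(b, h) = 1 (l(b, h) = 2 - 1 = 1)
z(G) = -8 + G (z(G) = -8 + 1*G = -8 + G)
n(B, C) = 2 - √(B² + C²)
1/(38*(-41 + L) + n(z(9), x(l(-2, -2)))) = 1/(38*(-41 + 48) + (2 - √((-8 + 9)² + 1²))) = 1/(38*7 + (2 - √(1² + 1))) = 1/(266 + (2 - √(1 + 1))) = 1/(266 + (2 - √2)) = 1/(268 - √2)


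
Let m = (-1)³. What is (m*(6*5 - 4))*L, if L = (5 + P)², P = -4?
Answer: -26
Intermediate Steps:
m = -1
L = 1 (L = (5 - 4)² = 1² = 1)
(m*(6*5 - 4))*L = -(6*5 - 4)*1 = -(30 - 4)*1 = -1*26*1 = -26*1 = -26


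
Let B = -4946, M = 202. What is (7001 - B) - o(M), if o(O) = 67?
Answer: 11880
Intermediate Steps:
(7001 - B) - o(M) = (7001 - 1*(-4946)) - 1*67 = (7001 + 4946) - 67 = 11947 - 67 = 11880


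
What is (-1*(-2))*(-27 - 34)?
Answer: -122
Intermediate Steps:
(-1*(-2))*(-27 - 34) = 2*(-61) = -122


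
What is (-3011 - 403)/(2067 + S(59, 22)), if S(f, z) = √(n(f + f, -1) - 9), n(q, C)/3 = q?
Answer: -1176123/712024 + 569*√345/712024 ≈ -1.6370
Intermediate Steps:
n(q, C) = 3*q
S(f, z) = √(-9 + 6*f) (S(f, z) = √(3*(f + f) - 9) = √(3*(2*f) - 9) = √(6*f - 9) = √(-9 + 6*f))
(-3011 - 403)/(2067 + S(59, 22)) = (-3011 - 403)/(2067 + √(-9 + 6*59)) = -3414/(2067 + √(-9 + 354)) = -3414/(2067 + √345)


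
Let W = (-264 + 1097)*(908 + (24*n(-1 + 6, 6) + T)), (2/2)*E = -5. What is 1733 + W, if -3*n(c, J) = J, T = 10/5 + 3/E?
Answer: 3596396/5 ≈ 7.1928e+5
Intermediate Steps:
E = -5
T = 7/5 (T = 10/5 + 3/(-5) = 10*(1/5) + 3*(-1/5) = 2 - 3/5 = 7/5 ≈ 1.4000)
n(c, J) = -J/3
W = 3587731/5 (W = (-264 + 1097)*(908 + (24*(-1/3*6) + 7/5)) = 833*(908 + (24*(-2) + 7/5)) = 833*(908 + (-48 + 7/5)) = 833*(908 - 233/5) = 833*(4307/5) = 3587731/5 ≈ 7.1755e+5)
1733 + W = 1733 + 3587731/5 = 3596396/5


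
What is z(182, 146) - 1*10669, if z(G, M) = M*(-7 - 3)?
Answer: -12129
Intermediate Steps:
z(G, M) = -10*M (z(G, M) = M*(-10) = -10*M)
z(182, 146) - 1*10669 = -10*146 - 1*10669 = -1460 - 10669 = -12129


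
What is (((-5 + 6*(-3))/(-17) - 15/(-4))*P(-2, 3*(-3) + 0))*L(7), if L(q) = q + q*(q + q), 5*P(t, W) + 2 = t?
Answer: -7287/17 ≈ -428.65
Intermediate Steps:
P(t, W) = -2/5 + t/5
L(q) = q + 2*q**2 (L(q) = q + q*(2*q) = q + 2*q**2)
(((-5 + 6*(-3))/(-17) - 15/(-4))*P(-2, 3*(-3) + 0))*L(7) = (((-5 + 6*(-3))/(-17) - 15/(-4))*(-2/5 + (1/5)*(-2)))*(7*(1 + 2*7)) = (((-5 - 18)*(-1/17) - 15*(-1/4))*(-2/5 - 2/5))*(7*(1 + 14)) = ((-23*(-1/17) + 15/4)*(-4/5))*(7*15) = ((23/17 + 15/4)*(-4/5))*105 = ((347/68)*(-4/5))*105 = -347/85*105 = -7287/17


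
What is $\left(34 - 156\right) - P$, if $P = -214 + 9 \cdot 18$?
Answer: $-70$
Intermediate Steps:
$P = -52$ ($P = -214 + 162 = -52$)
$\left(34 - 156\right) - P = \left(34 - 156\right) - -52 = -122 + 52 = -70$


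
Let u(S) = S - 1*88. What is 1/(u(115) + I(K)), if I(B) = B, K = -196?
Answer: -1/169 ≈ -0.0059172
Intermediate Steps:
u(S) = -88 + S (u(S) = S - 88 = -88 + S)
1/(u(115) + I(K)) = 1/((-88 + 115) - 196) = 1/(27 - 196) = 1/(-169) = -1/169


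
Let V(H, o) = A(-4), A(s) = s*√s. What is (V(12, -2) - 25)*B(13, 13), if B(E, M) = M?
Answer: -325 - 104*I ≈ -325.0 - 104.0*I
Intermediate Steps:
A(s) = s^(3/2)
V(H, o) = -8*I (V(H, o) = (-4)^(3/2) = -8*I)
(V(12, -2) - 25)*B(13, 13) = (-8*I - 25)*13 = (-25 - 8*I)*13 = -325 - 104*I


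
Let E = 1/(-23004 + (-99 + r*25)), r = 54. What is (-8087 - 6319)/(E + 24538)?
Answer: -313373718/533775113 ≈ -0.58709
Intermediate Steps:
E = -1/21753 (E = 1/(-23004 + (-99 + 54*25)) = 1/(-23004 + (-99 + 1350)) = 1/(-23004 + 1251) = 1/(-21753) = -1/21753 ≈ -4.5971e-5)
(-8087 - 6319)/(E + 24538) = (-8087 - 6319)/(-1/21753 + 24538) = -14406/533775113/21753 = -14406*21753/533775113 = -313373718/533775113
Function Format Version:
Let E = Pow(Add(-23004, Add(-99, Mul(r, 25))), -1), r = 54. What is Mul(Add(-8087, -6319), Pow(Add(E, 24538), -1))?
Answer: Rational(-313373718, 533775113) ≈ -0.58709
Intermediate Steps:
E = Rational(-1, 21753) (E = Pow(Add(-23004, Add(-99, Mul(54, 25))), -1) = Pow(Add(-23004, Add(-99, 1350)), -1) = Pow(Add(-23004, 1251), -1) = Pow(-21753, -1) = Rational(-1, 21753) ≈ -4.5971e-5)
Mul(Add(-8087, -6319), Pow(Add(E, 24538), -1)) = Mul(Add(-8087, -6319), Pow(Add(Rational(-1, 21753), 24538), -1)) = Mul(-14406, Pow(Rational(533775113, 21753), -1)) = Mul(-14406, Rational(21753, 533775113)) = Rational(-313373718, 533775113)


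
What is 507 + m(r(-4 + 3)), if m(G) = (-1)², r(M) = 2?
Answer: 508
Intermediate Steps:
m(G) = 1
507 + m(r(-4 + 3)) = 507 + 1 = 508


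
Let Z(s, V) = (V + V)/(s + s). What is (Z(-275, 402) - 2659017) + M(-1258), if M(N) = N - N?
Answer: -731230077/275 ≈ -2.6590e+6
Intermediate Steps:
M(N) = 0
Z(s, V) = V/s (Z(s, V) = (2*V)/((2*s)) = (2*V)*(1/(2*s)) = V/s)
(Z(-275, 402) - 2659017) + M(-1258) = (402/(-275) - 2659017) + 0 = (402*(-1/275) - 2659017) + 0 = (-402/275 - 2659017) + 0 = -731230077/275 + 0 = -731230077/275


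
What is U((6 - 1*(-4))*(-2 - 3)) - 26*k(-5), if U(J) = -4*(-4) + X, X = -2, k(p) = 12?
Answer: -298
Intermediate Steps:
U(J) = 14 (U(J) = -4*(-4) - 2 = 16 - 2 = 14)
U((6 - 1*(-4))*(-2 - 3)) - 26*k(-5) = 14 - 26*12 = 14 - 312 = -298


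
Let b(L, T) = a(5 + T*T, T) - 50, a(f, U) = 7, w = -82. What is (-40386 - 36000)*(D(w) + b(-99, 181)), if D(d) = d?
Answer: 9548250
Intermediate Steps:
b(L, T) = -43 (b(L, T) = 7 - 50 = -43)
(-40386 - 36000)*(D(w) + b(-99, 181)) = (-40386 - 36000)*(-82 - 43) = -76386*(-125) = 9548250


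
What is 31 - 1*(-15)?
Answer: 46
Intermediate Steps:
31 - 1*(-15) = 31 + 15 = 46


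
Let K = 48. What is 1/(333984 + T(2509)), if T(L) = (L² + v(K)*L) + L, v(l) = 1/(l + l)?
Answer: 96/636633613 ≈ 1.5079e-7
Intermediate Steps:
v(l) = 1/(2*l)
T(L) = L² + 97*L/96 (T(L) = (L² + ((½)/48)*L) + L = (L² + ((½)*(1/48))*L) + L = (L² + L/96) + L = L² + 97*L/96)
1/(333984 + T(2509)) = 1/(333984 + (1/96)*2509*(97 + 96*2509)) = 1/(333984 + (1/96)*2509*(97 + 240864)) = 1/(333984 + (1/96)*2509*240961) = 1/(333984 + 604571149/96) = 1/(636633613/96) = 96/636633613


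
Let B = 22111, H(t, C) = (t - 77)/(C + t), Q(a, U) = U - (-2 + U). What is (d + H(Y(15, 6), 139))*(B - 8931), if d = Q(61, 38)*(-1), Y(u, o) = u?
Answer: -2438300/77 ≈ -31666.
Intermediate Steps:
Q(a, U) = 2 (Q(a, U) = U + (2 - U) = 2)
H(t, C) = (-77 + t)/(C + t)
d = -2 (d = 2*(-1) = -2)
(d + H(Y(15, 6), 139))*(B - 8931) = (-2 + (-77 + 15)/(139 + 15))*(22111 - 8931) = (-2 - 62/154)*13180 = (-2 + (1/154)*(-62))*13180 = (-2 - 31/77)*13180 = -185/77*13180 = -2438300/77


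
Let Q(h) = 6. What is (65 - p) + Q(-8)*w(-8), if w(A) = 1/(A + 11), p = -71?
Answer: 138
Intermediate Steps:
w(A) = 1/(11 + A)
(65 - p) + Q(-8)*w(-8) = (65 - 1*(-71)) + 6/(11 - 8) = (65 + 71) + 6/3 = 136 + 6*(1/3) = 136 + 2 = 138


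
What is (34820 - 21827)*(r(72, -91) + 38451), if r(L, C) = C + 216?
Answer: 501217968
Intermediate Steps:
r(L, C) = 216 + C
(34820 - 21827)*(r(72, -91) + 38451) = (34820 - 21827)*((216 - 91) + 38451) = 12993*(125 + 38451) = 12993*38576 = 501217968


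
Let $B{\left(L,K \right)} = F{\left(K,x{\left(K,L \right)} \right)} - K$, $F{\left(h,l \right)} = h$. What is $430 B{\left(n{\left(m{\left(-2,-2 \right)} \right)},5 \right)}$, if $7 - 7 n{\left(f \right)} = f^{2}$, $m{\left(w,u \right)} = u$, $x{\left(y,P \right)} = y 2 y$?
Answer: $0$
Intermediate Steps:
$x{\left(y,P \right)} = 2 y^{2}$ ($x{\left(y,P \right)} = 2 y y = 2 y^{2}$)
$n{\left(f \right)} = 1 - \frac{f^{2}}{7}$
$B{\left(L,K \right)} = 0$ ($B{\left(L,K \right)} = K - K = 0$)
$430 B{\left(n{\left(m{\left(-2,-2 \right)} \right)},5 \right)} = 430 \cdot 0 = 0$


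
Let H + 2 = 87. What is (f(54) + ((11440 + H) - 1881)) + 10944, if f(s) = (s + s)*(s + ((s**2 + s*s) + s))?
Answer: 662108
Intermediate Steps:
H = 85 (H = -2 + 87 = 85)
f(s) = 2*s*(2*s + 2*s**2) (f(s) = (2*s)*(s + ((s**2 + s**2) + s)) = (2*s)*(s + (2*s**2 + s)) = (2*s)*(s + (s + 2*s**2)) = (2*s)*(2*s + 2*s**2) = 2*s*(2*s + 2*s**2))
(f(54) + ((11440 + H) - 1881)) + 10944 = (4*54**2*(1 + 54) + ((11440 + 85) - 1881)) + 10944 = (4*2916*55 + (11525 - 1881)) + 10944 = (641520 + 9644) + 10944 = 651164 + 10944 = 662108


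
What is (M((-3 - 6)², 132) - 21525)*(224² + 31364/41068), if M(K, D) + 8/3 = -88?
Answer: -11135631308517/10267 ≈ -1.0846e+9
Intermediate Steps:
M(K, D) = -272/3 (M(K, D) = -8/3 - 88 = -272/3)
(M((-3 - 6)², 132) - 21525)*(224² + 31364/41068) = (-272/3 - 21525)*(224² + 31364/41068) = -64847*(50176 + 31364*(1/41068))/3 = -64847*(50176 + 7841/10267)/3 = -64847/3*515164833/10267 = -11135631308517/10267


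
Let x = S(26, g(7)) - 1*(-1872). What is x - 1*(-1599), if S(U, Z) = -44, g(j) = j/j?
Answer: 3427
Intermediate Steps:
g(j) = 1
x = 1828 (x = -44 - 1*(-1872) = -44 + 1872 = 1828)
x - 1*(-1599) = 1828 - 1*(-1599) = 1828 + 1599 = 3427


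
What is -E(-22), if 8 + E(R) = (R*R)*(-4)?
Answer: 1944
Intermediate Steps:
E(R) = -8 - 4*R² (E(R) = -8 + (R*R)*(-4) = -8 + R²*(-4) = -8 - 4*R²)
-E(-22) = -(-8 - 4*(-22)²) = -(-8 - 4*484) = -(-8 - 1936) = -1*(-1944) = 1944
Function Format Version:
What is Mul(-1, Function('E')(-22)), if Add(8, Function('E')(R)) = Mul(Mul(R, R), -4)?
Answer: 1944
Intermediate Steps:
Function('E')(R) = Add(-8, Mul(-4, Pow(R, 2))) (Function('E')(R) = Add(-8, Mul(Mul(R, R), -4)) = Add(-8, Mul(Pow(R, 2), -4)) = Add(-8, Mul(-4, Pow(R, 2))))
Mul(-1, Function('E')(-22)) = Mul(-1, Add(-8, Mul(-4, Pow(-22, 2)))) = Mul(-1, Add(-8, Mul(-4, 484))) = Mul(-1, Add(-8, -1936)) = Mul(-1, -1944) = 1944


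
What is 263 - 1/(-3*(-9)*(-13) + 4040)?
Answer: 970206/3689 ≈ 263.00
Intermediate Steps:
263 - 1/(-3*(-9)*(-13) + 4040) = 263 - 1/(27*(-13) + 4040) = 263 - 1/(-351 + 4040) = 263 - 1/3689 = 970206/3689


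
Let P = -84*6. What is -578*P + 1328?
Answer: 292640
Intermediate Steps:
P = -504
-578*P + 1328 = -578*(-504) + 1328 = 291312 + 1328 = 292640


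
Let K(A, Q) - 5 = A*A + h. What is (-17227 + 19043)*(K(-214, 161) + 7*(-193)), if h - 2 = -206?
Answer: 80350736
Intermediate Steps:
h = -204 (h = 2 - 206 = -204)
K(A, Q) = -199 + A**2 (K(A, Q) = 5 + (A*A - 204) = 5 + (A**2 - 204) = 5 + (-204 + A**2) = -199 + A**2)
(-17227 + 19043)*(K(-214, 161) + 7*(-193)) = (-17227 + 19043)*((-199 + (-214)**2) + 7*(-193)) = 1816*((-199 + 45796) - 1351) = 1816*(45597 - 1351) = 1816*44246 = 80350736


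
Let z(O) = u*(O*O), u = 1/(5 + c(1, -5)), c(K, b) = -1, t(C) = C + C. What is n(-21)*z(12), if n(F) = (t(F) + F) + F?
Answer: -3024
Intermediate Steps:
t(C) = 2*C
n(F) = 4*F (n(F) = (2*F + F) + F = 3*F + F = 4*F)
u = ¼ (u = 1/(5 - 1) = 1/4 = ¼ ≈ 0.25000)
z(O) = O²/4 (z(O) = (O*O)/4 = O²/4)
n(-21)*z(12) = (4*(-21))*((¼)*12²) = -21*144 = -84*36 = -3024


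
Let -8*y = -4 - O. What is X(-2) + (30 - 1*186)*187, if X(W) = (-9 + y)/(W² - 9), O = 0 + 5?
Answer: -1166817/40 ≈ -29170.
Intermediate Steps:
O = 5
y = 9/8 (y = -(-4 - 1*5)/8 = -(-4 - 5)/8 = -⅛*(-9) = 9/8 ≈ 1.1250)
X(W) = -63/(8*(-9 + W²)) (X(W) = (-9 + 9/8)/(W² - 9) = -63/(8*(-9 + W²)))
X(-2) + (30 - 1*186)*187 = -63/(-72 + 8*(-2)²) + (30 - 1*186)*187 = -63/(-72 + 8*4) + (30 - 186)*187 = -63/(-72 + 32) - 156*187 = -63/(-40) - 29172 = -63*(-1/40) - 29172 = 63/40 - 29172 = -1166817/40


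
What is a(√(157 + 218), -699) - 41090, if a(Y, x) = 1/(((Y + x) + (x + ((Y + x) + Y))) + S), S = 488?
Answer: -106238443149/2585506 - 15*√15/2585506 ≈ -41090.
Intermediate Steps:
a(Y, x) = 1/(488 + 3*Y + 3*x) (a(Y, x) = 1/(((Y + x) + (x + ((Y + x) + Y))) + 488) = 1/(((Y + x) + (x + (x + 2*Y))) + 488) = 1/(((Y + x) + (2*Y + 2*x)) + 488) = 1/((3*Y + 3*x) + 488) = 1/(488 + 3*Y + 3*x))
a(√(157 + 218), -699) - 41090 = 1/(488 + 3*√(157 + 218) + 3*(-699)) - 41090 = 1/(488 + 3*√375 - 2097) - 41090 = 1/(488 + 3*(5*√15) - 2097) - 41090 = 1/(488 + 15*√15 - 2097) - 41090 = 1/(-1609 + 15*√15) - 41090 = -41090 + 1/(-1609 + 15*√15)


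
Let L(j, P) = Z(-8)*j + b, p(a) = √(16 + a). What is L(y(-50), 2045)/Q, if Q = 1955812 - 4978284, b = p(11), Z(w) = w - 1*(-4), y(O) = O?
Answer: -25/377809 - 3*√3/3022472 ≈ -6.7890e-5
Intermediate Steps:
Z(w) = 4 + w (Z(w) = w + 4 = 4 + w)
b = 3*√3 (b = √(16 + 11) = √27 = 3*√3 ≈ 5.1962)
Q = -3022472
L(j, P) = -4*j + 3*√3 (L(j, P) = (4 - 8)*j + 3*√3 = -4*j + 3*√3)
L(y(-50), 2045)/Q = (-4*(-50) + 3*√3)/(-3022472) = (200 + 3*√3)*(-1/3022472) = -25/377809 - 3*√3/3022472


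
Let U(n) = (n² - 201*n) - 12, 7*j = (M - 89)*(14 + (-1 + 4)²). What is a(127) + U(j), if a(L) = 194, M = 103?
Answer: -6948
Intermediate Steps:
j = 46 (j = ((103 - 89)*(14 + (-1 + 4)²))/7 = (14*(14 + 3²))/7 = (14*(14 + 9))/7 = (14*23)/7 = (⅐)*322 = 46)
U(n) = -12 + n² - 201*n
a(127) + U(j) = 194 + (-12 + 46² - 201*46) = 194 + (-12 + 2116 - 9246) = 194 - 7142 = -6948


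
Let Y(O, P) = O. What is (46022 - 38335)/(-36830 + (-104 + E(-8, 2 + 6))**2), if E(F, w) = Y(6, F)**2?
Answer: -7687/32206 ≈ -0.23868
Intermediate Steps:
E(F, w) = 36 (E(F, w) = 6**2 = 36)
(46022 - 38335)/(-36830 + (-104 + E(-8, 2 + 6))**2) = (46022 - 38335)/(-36830 + (-104 + 36)**2) = 7687/(-36830 + (-68)**2) = 7687/(-36830 + 4624) = 7687/(-32206) = 7687*(-1/32206) = -7687/32206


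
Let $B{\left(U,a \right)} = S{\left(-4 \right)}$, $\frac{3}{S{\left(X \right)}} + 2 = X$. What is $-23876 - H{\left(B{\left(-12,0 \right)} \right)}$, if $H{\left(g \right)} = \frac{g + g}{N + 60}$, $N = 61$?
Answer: $- \frac{2888995}{121} \approx -23876.0$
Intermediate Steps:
$S{\left(X \right)} = \frac{3}{-2 + X}$
$B{\left(U,a \right)} = - \frac{1}{2}$ ($B{\left(U,a \right)} = \frac{3}{-2 - 4} = \frac{3}{-6} = 3 \left(- \frac{1}{6}\right) = - \frac{1}{2}$)
$H{\left(g \right)} = \frac{2 g}{121}$ ($H{\left(g \right)} = \frac{g + g}{61 + 60} = \frac{2 g}{121}$)
$-23876 - H{\left(B{\left(-12,0 \right)} \right)} = -23876 - \frac{2}{121} \left(- \frac{1}{2}\right) = -23876 - - \frac{1}{121} = -23876 + \frac{1}{121} = - \frac{2888995}{121}$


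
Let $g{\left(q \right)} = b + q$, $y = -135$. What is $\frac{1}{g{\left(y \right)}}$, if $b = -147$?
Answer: $- \frac{1}{282} \approx -0.0035461$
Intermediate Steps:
$g{\left(q \right)} = -147 + q$
$\frac{1}{g{\left(y \right)}} = \frac{1}{-147 - 135} = \frac{1}{-282} = - \frac{1}{282}$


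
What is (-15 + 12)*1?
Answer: -3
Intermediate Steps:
(-15 + 12)*1 = -3*1 = -3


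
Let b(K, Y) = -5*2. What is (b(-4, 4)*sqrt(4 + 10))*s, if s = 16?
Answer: -160*sqrt(14) ≈ -598.67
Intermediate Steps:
b(K, Y) = -10
(b(-4, 4)*sqrt(4 + 10))*s = -10*sqrt(4 + 10)*16 = -10*sqrt(14)*16 = -160*sqrt(14)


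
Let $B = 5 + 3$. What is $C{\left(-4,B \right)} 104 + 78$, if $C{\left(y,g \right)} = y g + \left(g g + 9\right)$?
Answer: $4342$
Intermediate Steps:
$B = 8$
$C{\left(y,g \right)} = 9 + g^{2} + g y$ ($C{\left(y,g \right)} = g y + \left(g^{2} + 9\right) = g y + \left(9 + g^{2}\right) = 9 + g^{2} + g y$)
$C{\left(-4,B \right)} 104 + 78 = \left(9 + 8^{2} + 8 \left(-4\right)\right) 104 + 78 = \left(9 + 64 - 32\right) 104 + 78 = 41 \cdot 104 + 78 = 4264 + 78 = 4342$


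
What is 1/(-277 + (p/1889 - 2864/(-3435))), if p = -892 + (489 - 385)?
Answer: -6488715/1794670739 ≈ -0.0036155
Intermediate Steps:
p = -788 (p = -892 + 104 = -788)
1/(-277 + (p/1889 - 2864/(-3435))) = 1/(-277 + (-788/1889 - 2864/(-3435))) = 1/(-277 + (-788*1/1889 - 2864*(-1/3435))) = 1/(-277 + (-788/1889 + 2864/3435)) = 1/(-277 + 2703316/6488715) = 1/(-1794670739/6488715) = -6488715/1794670739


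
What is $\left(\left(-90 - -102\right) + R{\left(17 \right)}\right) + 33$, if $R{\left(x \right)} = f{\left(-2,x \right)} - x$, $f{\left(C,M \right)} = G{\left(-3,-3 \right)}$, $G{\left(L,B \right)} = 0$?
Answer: $28$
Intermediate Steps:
$f{\left(C,M \right)} = 0$
$R{\left(x \right)} = - x$ ($R{\left(x \right)} = 0 - x = - x$)
$\left(\left(-90 - -102\right) + R{\left(17 \right)}\right) + 33 = \left(\left(-90 - -102\right) - 17\right) + 33 = \left(\left(-90 + 102\right) - 17\right) + 33 = \left(12 - 17\right) + 33 = -5 + 33 = 28$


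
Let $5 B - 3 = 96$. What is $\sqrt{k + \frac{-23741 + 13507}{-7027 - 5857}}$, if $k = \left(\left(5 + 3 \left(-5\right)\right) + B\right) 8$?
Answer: $\frac{\sqrt{82162846290}}{32210} \approx 8.8991$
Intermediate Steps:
$B = \frac{99}{5}$ ($B = \frac{3}{5} + \frac{1}{5} \cdot 96 = \frac{3}{5} + \frac{96}{5} = \frac{99}{5} \approx 19.8$)
$k = \frac{392}{5}$ ($k = \left(\left(5 + 3 \left(-5\right)\right) + \frac{99}{5}\right) 8 = \left(\left(5 - 15\right) + \frac{99}{5}\right) 8 = \left(-10 + \frac{99}{5}\right) 8 = \frac{49}{5} \cdot 8 = \frac{392}{5} \approx 78.4$)
$\sqrt{k + \frac{-23741 + 13507}{-7027 - 5857}} = \sqrt{\frac{392}{5} + \frac{-23741 + 13507}{-7027 - 5857}} = \sqrt{\frac{392}{5} - \frac{10234}{-12884}} = \sqrt{\frac{392}{5} - - \frac{5117}{6442}} = \sqrt{\frac{392}{5} + \frac{5117}{6442}} = \sqrt{\frac{2550849}{32210}} = \frac{\sqrt{82162846290}}{32210}$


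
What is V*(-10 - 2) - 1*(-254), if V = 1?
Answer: 242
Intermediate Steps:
V*(-10 - 2) - 1*(-254) = 1*(-10 - 2) - 1*(-254) = 1*(-12) + 254 = -12 + 254 = 242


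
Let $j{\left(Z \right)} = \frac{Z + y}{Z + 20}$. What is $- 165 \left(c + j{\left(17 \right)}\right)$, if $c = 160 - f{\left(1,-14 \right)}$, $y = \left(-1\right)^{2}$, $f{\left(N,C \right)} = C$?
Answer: $- \frac{1065240}{37} \approx -28790.0$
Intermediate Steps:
$y = 1$
$c = 174$ ($c = 160 - -14 = 160 + 14 = 174$)
$j{\left(Z \right)} = \frac{1 + Z}{20 + Z}$ ($j{\left(Z \right)} = \frac{Z + 1}{Z + 20} = \frac{1 + Z}{20 + Z}$)
$- 165 \left(c + j{\left(17 \right)}\right) = - 165 \left(174 + \frac{1 + 17}{20 + 17}\right) = - 165 \left(174 + \frac{1}{37} \cdot 18\right) = - 165 \left(174 + \frac{18}{37}\right) = \left(-165\right) \frac{6456}{37} = - \frac{1065240}{37}$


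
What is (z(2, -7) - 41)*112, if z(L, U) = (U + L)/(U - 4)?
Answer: -49952/11 ≈ -4541.1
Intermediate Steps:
z(L, U) = (L + U)/(-4 + U)
(z(2, -7) - 41)*112 = ((2 - 7)/(-4 - 7) - 41)*112 = (-5/(-11) - 41)*112 = (-1/11*(-5) - 41)*112 = (5/11 - 41)*112 = -446/11*112 = -49952/11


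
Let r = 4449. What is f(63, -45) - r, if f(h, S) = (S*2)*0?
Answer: -4449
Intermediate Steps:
f(h, S) = 0 (f(h, S) = (2*S)*0 = 0)
f(63, -45) - r = 0 - 1*4449 = 0 - 4449 = -4449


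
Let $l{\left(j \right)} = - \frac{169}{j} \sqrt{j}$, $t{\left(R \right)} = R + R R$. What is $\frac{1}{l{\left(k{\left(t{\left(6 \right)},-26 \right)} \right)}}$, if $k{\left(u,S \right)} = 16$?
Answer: $- \frac{4}{169} \approx -0.023669$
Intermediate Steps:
$t{\left(R \right)} = R + R^{2}$
$l{\left(j \right)} = - \frac{169}{\sqrt{j}}$
$\frac{1}{l{\left(k{\left(t{\left(6 \right)},-26 \right)} \right)}} = \frac{1}{\left(-169\right) \frac{1}{\sqrt{16}}} = \frac{1}{\left(-169\right) \frac{1}{4}} = \frac{1}{- \frac{169}{4}} = - \frac{4}{169}$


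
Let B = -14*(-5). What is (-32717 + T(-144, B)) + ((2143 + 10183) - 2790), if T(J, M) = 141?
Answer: -23040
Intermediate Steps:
B = 70
(-32717 + T(-144, B)) + ((2143 + 10183) - 2790) = (-32717 + 141) + ((2143 + 10183) - 2790) = -32576 + (12326 - 2790) = -32576 + 9536 = -23040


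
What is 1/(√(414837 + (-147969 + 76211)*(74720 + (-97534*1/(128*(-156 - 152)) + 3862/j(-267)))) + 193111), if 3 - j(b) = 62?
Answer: 112294818944/24800378981824387 - 8*I*√28303019027829172858/24800378981824387 ≈ 4.5279e-6 - 1.7161e-6*I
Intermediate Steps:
j(b) = -59 (j(b) = 3 - 1*62 = 3 - 62 = -59)
1/(√(414837 + (-147969 + 76211)*(74720 + (-97534*1/(128*(-156 - 152)) + 3862/j(-267)))) + 193111) = 1/(√(414837 + (-147969 + 76211)*(74720 + (-97534*1/(128*(-156 - 152)) + 3862/(-59)))) + 193111) = 1/(√(414837 - 71758*(74720 + (-97534/((-308*128)) + 3862*(-1/59)))) + 193111) = 1/(√(414837 - 71758*(74720 + (-97534/(-39424) - 3862/59))) + 193111) = 1/(√(414837 - 71758*(74720 + (-97534*(-1/39424) - 3862/59))) + 193111) = 1/(√(414837 - 71758*(74720 + (48767/19712 - 3862/59))) + 193111) = 1/(√(414837 - 71758*(74720 - 73250491/1163008)) + 193111) = 1/(√(414837 - 71758*86826707269/1163008) + 193111) = 1/(√(414837 - 3115255430104451/581504) + 193111) = 1/(√(-3115014200729603/581504) + 193111) = 1/(I*√28303019027829172858/72688 + 193111) = 1/(193111 + I*√28303019027829172858/72688)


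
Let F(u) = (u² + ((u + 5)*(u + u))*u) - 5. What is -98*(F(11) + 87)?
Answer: -399350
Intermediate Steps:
F(u) = -5 + u² + 2*u²*(5 + u) (F(u) = (u² + ((5 + u)*(2*u))*u) - 5 = (u² + (2*u*(5 + u))*u) - 5 = (u² + 2*u²*(5 + u)) - 5 = -5 + u² + 2*u²*(5 + u))
-98*(F(11) + 87) = -98*((-5 + 2*11³ + 11*11²) + 87) = -98*((-5 + 2*1331 + 11*121) + 87) = -98*((-5 + 2662 + 1331) + 87) = -98*(3988 + 87) = -98*4075 = -399350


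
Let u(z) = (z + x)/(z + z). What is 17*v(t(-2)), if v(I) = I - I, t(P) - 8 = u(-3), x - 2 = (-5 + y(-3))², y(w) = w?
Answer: 0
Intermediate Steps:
x = 66 (x = 2 + (-5 - 3)² = 2 + (-8)² = 2 + 64 = 66)
u(z) = (66 + z)/(2*z) (u(z) = (z + 66)/(z + z) = (66 + z)/((2*z)) = (66 + z)*(1/(2*z)) = (66 + z)/(2*z))
t(P) = -5/2 (t(P) = 8 + (½)*(66 - 3)/(-3) = 8 + (½)*(-⅓)*63 = 8 - 21/2 = -5/2)
v(I) = 0
17*v(t(-2)) = 17*0 = 0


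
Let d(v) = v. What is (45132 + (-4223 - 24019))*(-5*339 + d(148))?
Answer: -26128830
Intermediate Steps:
(45132 + (-4223 - 24019))*(-5*339 + d(148)) = (45132 + (-4223 - 24019))*(-5*339 + 148) = (45132 - 28242)*(-1695 + 148) = 16890*(-1547) = -26128830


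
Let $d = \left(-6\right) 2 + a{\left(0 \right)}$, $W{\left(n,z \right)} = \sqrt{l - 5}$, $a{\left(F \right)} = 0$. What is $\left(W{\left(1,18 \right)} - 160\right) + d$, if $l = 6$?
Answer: $-171$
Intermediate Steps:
$W{\left(n,z \right)} = 1$ ($W{\left(n,z \right)} = \sqrt{6 - 5} = \sqrt{1} = 1$)
$d = -12$ ($d = \left(-6\right) 2 + 0 = -12 + 0 = -12$)
$\left(W{\left(1,18 \right)} - 160\right) + d = \left(1 - 160\right) - 12 = -159 - 12 = -171$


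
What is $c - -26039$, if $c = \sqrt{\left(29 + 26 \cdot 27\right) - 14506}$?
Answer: $26039 + 5 i \sqrt{551} \approx 26039.0 + 117.37 i$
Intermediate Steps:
$c = 5 i \sqrt{551}$ ($c = \sqrt{\left(29 + 702\right) - 14506} = \sqrt{731 - 14506} = \sqrt{-13775} = 5 i \sqrt{551} \approx 117.37 i$)
$c - -26039 = 5 i \sqrt{551} - -26039 = 5 i \sqrt{551} + 26039 = 26039 + 5 i \sqrt{551}$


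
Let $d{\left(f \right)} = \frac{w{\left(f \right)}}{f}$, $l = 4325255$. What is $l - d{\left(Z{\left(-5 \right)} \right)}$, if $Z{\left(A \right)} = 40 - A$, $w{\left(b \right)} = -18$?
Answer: $\frac{21626277}{5} \approx 4.3253 \cdot 10^{6}$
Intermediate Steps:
$d{\left(f \right)} = - \frac{18}{f}$
$l - d{\left(Z{\left(-5 \right)} \right)} = 4325255 - - \frac{18}{40 - -5} = 4325255 - - \frac{18}{40 + 5} = 4325255 - - \frac{18}{45} = 4325255 - \left(-18\right) \frac{1}{45} = 4325255 - - \frac{2}{5} = 4325255 + \frac{2}{5} = \frac{21626277}{5}$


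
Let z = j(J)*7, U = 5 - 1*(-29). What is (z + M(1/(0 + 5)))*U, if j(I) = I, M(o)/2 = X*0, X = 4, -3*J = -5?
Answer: 1190/3 ≈ 396.67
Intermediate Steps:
J = 5/3 (J = -⅓*(-5) = 5/3 ≈ 1.6667)
M(o) = 0 (M(o) = 2*(4*0) = 2*0 = 0)
U = 34 (U = 5 + 29 = 34)
z = 35/3 (z = (5/3)*7 = 35/3 ≈ 11.667)
(z + M(1/(0 + 5)))*U = (35/3 + 0)*34 = (35/3)*34 = 1190/3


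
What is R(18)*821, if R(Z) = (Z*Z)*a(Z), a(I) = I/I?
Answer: 266004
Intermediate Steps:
a(I) = 1
R(Z) = Z² (R(Z) = (Z*Z)*1 = Z²*1 = Z²)
R(18)*821 = 18²*821 = 324*821 = 266004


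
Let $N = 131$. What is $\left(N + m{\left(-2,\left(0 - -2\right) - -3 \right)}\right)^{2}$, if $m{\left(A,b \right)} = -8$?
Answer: $15129$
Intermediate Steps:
$\left(N + m{\left(-2,\left(0 - -2\right) - -3 \right)}\right)^{2} = \left(131 - 8\right)^{2} = 123^{2} = 15129$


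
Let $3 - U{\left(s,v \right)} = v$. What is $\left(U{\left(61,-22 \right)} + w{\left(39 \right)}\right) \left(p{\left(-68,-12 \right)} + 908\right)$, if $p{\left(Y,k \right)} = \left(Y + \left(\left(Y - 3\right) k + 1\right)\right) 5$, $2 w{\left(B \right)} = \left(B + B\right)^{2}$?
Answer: $14822811$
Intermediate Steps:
$U{\left(s,v \right)} = 3 - v$
$w{\left(B \right)} = 2 B^{2}$ ($w{\left(B \right)} = \frac{\left(B + B\right)^{2}}{2} = \frac{\left(2 B\right)^{2}}{2} = \frac{4 B^{2}}{2} = 2 B^{2}$)
$p{\left(Y,k \right)} = 5 + 5 Y + 5 k \left(-3 + Y\right)$ ($p{\left(Y,k \right)} = \left(Y + \left(\left(Y - 3\right) k + 1\right)\right) 5 = \left(Y + \left(\left(-3 + Y\right) k + 1\right)\right) 5 = \left(Y + \left(k \left(-3 + Y\right) + 1\right)\right) 5 = \left(Y + \left(1 + k \left(-3 + Y\right)\right)\right) 5 = \left(1 + Y + k \left(-3 + Y\right)\right) 5 = 5 + 5 Y + 5 k \left(-3 + Y\right)$)
$\left(U{\left(61,-22 \right)} + w{\left(39 \right)}\right) \left(p{\left(-68,-12 \right)} + 908\right) = \left(\left(3 - -22\right) + 2 \cdot 39^{2}\right) \left(\left(5 - -180 + 5 \left(-68\right) + 5 \left(-68\right) \left(-12\right)\right) + 908\right) = \left(\left(3 + 22\right) + 2 \cdot 1521\right) \left(\left(5 + 180 - 340 + 4080\right) + 908\right) = \left(25 + 3042\right) \left(3925 + 908\right) = 3067 \cdot 4833 = 14822811$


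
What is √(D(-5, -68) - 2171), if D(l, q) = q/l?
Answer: I*√53935/5 ≈ 46.448*I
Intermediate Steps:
√(D(-5, -68) - 2171) = √(-68/(-5) - 2171) = √(-68*(-⅕) - 2171) = √(68/5 - 2171) = √(-10787/5) = I*√53935/5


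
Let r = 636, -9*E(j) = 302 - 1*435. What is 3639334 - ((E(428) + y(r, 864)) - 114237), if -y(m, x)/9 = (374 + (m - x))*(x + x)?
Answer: 54217334/9 ≈ 6.0241e+6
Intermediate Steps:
E(j) = 133/9 (E(j) = -(302 - 1*435)/9 = -(302 - 435)/9 = -⅑*(-133) = 133/9)
y(m, x) = -18*x*(374 + m - x) (y(m, x) = -9*(374 + (m - x))*(x + x) = -9*(374 + m - x)*2*x = -18*x*(374 + m - x))
3639334 - ((E(428) + y(r, 864)) - 114237) = 3639334 - ((133/9 + 18*864*(-374 + 864 - 1*636)) - 114237) = 3639334 - ((133/9 + 18*864*(-374 + 864 - 636)) - 114237) = 3639334 - ((133/9 + 18*864*(-146)) - 114237) = 3639334 - ((133/9 - 2270592) - 114237) = 3639334 - (-20435195/9 - 114237) = 3639334 - 1*(-21463328/9) = 3639334 + 21463328/9 = 54217334/9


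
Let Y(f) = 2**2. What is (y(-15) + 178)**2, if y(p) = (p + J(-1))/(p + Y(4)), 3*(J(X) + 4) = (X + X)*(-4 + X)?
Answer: 35058241/1089 ≈ 32193.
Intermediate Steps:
J(X) = -4 + 2*X*(-4 + X)/3 (J(X) = -4 + ((X + X)*(-4 + X))/3 = -4 + ((2*X)*(-4 + X))/3 = -4 + (2*X*(-4 + X))/3 = -4 + 2*X*(-4 + X)/3)
Y(f) = 4
y(p) = (-2/3 + p)/(4 + p) (y(p) = (p + (-4 - 8/3*(-1) + (2/3)*(-1)**2))/(p + 4) = (p + (-4 + 8/3 + (2/3)*1))/(4 + p) = (p + (-4 + 8/3 + 2/3))/(4 + p) = (p - 2/3)/(4 + p) = (-2/3 + p)/(4 + p))
(y(-15) + 178)**2 = ((-2/3 - 15)/(4 - 15) + 178)**2 = (-47/3/(-11) + 178)**2 = (-1/11*(-47/3) + 178)**2 = (47/33 + 178)**2 = (5921/33)**2 = 35058241/1089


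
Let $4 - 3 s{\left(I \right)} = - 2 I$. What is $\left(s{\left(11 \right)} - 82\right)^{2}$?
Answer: $\frac{48400}{9} \approx 5377.8$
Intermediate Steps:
$s{\left(I \right)} = \frac{4}{3} + \frac{2 I}{3}$ ($s{\left(I \right)} = \frac{4}{3} - \frac{\left(-2\right) I}{3} = \frac{4}{3} + \frac{2 I}{3}$)
$\left(s{\left(11 \right)} - 82\right)^{2} = \left(\left(\frac{4}{3} + \frac{2}{3} \cdot 11\right) - 82\right)^{2} = \left(\left(\frac{4}{3} + \frac{22}{3}\right) - 82\right)^{2} = \left(\frac{26}{3} - 82\right)^{2} = \left(- \frac{220}{3}\right)^{2} = \frac{48400}{9}$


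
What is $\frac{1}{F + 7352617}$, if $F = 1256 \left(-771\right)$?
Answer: $\frac{1}{6384241} \approx 1.5664 \cdot 10^{-7}$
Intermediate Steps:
$F = -968376$
$\frac{1}{F + 7352617} = \frac{1}{-968376 + 7352617} = \frac{1}{6384241}$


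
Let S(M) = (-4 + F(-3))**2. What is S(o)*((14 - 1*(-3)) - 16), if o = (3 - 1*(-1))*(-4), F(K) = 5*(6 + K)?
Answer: 121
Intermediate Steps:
F(K) = 30 + 5*K
o = -16 (o = (3 + 1)*(-4) = 4*(-4) = -16)
S(M) = 121 (S(M) = (-4 + (30 + 5*(-3)))**2 = (-4 + (30 - 15))**2 = (-4 + 15)**2 = 11**2 = 121)
S(o)*((14 - 1*(-3)) - 16) = 121*((14 - 1*(-3)) - 16) = 121*((14 + 3) - 16) = 121*(17 - 16) = 121*1 = 121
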